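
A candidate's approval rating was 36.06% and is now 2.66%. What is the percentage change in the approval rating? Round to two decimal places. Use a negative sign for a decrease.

-92.62%

The change is 2.66 − 36.06 = -33.40 percentage points.
Relative to the original 36.06%, that is -33.40 ÷ 36.06 ≈ -92.62%.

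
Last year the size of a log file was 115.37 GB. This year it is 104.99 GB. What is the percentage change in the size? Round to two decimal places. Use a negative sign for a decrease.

-9.00%

Change: 104.99 − 115.37 = -10.38.
Relative to the original: -10.38 ÷ 115.37 ≈ -9.00%.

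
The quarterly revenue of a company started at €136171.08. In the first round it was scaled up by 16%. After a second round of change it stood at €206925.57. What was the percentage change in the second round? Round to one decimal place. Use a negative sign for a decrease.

After the first round: €136171.08 × 1.16 = €157958.4528.
Second-round multiplier: €206925.57 ÷ €157958.4528 ≈ 1.31.
That is a change of 31.0%.

31.0%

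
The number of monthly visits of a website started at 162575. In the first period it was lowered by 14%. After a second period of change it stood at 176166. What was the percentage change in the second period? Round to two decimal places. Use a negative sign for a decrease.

26.00%

After the first period: 162575 × 0.86 = 139814.5.
Second-period multiplier: 176166 ÷ 139814.5 ≈ 1.259998.
That is a change of 26.00%.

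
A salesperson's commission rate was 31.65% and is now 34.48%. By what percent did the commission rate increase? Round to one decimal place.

The change is 34.48 − 31.65 = 2.83 percentage points.
Relative to the original 31.65%, that is 2.83 ÷ 31.65 ≈ 8.9%.
So the commission rate rose by 8.9%.

8.9%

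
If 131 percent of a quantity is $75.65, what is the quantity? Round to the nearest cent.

$75.65 ÷ 1.31 ≈ $57.75.

$57.75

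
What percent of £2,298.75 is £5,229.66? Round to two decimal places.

£5,229.66 ÷ £2,298.75 ≈ 227.50%.

227.50%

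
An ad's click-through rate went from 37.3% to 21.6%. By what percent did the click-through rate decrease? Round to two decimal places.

42.09%

The change is 21.6 − 37.3 = -15.7 percentage points.
Relative to the original 37.3%, that is -15.7 ÷ 37.3 ≈ -42.09%.
So the click-through rate fell by 42.09%.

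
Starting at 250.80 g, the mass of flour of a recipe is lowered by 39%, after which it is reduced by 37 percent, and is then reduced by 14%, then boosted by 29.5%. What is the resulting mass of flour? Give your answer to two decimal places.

107.34 g

39% decrease: 250.80 × 0.61 = 152.988.
Apply the 37% decrease: 152.988 × 0.63 = 96.38244.
Apply the 14% decrease: 96.38244 × 0.86 = 82.8888984.
Apply the 29.5% increase: 82.8888984 × 1.295 = 107.341123428 ≈ 107.34.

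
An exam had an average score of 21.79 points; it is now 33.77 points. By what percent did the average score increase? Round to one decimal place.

55.0%

Change: 33.77 − 21.79 = 11.98.
Relative to the original: 11.98 ÷ 21.79 ≈ 55.0%.
So the average score increased by 55.0%.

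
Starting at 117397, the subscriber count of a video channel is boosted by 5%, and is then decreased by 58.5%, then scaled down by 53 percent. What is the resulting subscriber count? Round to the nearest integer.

Each change multiplies by a factor: 1.05 × 0.415 × 0.47 = 0.2048025.
117397 × 0.2048025 = 24043.1990925 ≈ 24043.

24043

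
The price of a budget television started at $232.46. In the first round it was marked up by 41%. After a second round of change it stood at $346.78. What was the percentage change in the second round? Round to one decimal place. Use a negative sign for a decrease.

5.8%

After the first round: $232.46 × 1.41 = $327.7686.
Second-round multiplier: $346.78 ÷ $327.7686 ≈ 1.058.
That is a change of 5.8%.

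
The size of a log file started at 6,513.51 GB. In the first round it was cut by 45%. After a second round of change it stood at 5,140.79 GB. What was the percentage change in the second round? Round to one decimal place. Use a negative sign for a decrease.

43.5%

After the first round: 6,513.51 × 0.55 = 3582.4305.
Second-round multiplier: 5,140.79 ÷ 3582.4305 ≈ 1.435.
That is a change of 43.5%.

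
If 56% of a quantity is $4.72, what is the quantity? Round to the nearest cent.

$8.43

$4.72 ÷ 0.56 ≈ $8.43.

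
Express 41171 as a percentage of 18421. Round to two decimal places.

41171 ÷ 18421 ≈ 223.50%.

223.50%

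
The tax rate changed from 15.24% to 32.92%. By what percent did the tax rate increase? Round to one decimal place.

116.0%

The change is 32.92 − 15.24 = 17.68 percentage points.
Relative to the original 15.24%, that is 17.68 ÷ 15.24 ≈ 116.0%.
So the tax rate rose by 116.0%.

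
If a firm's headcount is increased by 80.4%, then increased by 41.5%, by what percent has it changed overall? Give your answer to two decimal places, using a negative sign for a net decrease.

The combined multiplier is 1.804 × 1.415 = 2.55266.
That corresponds to an increase of 155.27%.

155.27%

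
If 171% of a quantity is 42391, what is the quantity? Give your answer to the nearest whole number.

24790

42391 ÷ 1.71 ≈ 24790.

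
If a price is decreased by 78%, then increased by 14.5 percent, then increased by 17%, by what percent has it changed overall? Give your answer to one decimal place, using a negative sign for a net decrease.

A 78% decrease multiplies by 0.22.
Then a 14.5% increase: 0.22 × 1.145 = 0.2519.
Then a 17% increase: 0.2519 × 1.17 = 0.294723.
Overall factor 0.294723, i.e. -70.5%.

-70.5%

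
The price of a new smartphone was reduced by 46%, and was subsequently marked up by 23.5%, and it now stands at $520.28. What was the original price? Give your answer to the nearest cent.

Undoing the 23.5% increase: $520.28 ÷ 1.235 ≈ $421.279352.
Undoing the 46% decrease: $421.279352 ÷ 0.54 ≈ $780.15.

$780.15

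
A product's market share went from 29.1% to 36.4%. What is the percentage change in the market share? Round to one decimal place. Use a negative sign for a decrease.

25.1%

The change is 36.4 − 29.1 = 7.3 percentage points.
Relative to the original 29.1%, that is 7.3 ÷ 29.1 ≈ 25.1%.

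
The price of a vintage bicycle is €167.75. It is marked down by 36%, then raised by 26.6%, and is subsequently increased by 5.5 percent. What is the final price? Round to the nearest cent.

€143.39

Each change multiplies by a factor: 0.64 × 1.266 × 1.055 = 0.8548032.
€167.75 × 0.8548032 = €143.3932368 ≈ €143.39.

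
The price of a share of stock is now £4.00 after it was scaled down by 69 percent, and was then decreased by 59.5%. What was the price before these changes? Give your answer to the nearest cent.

£31.86

Undoing the 59.5% decrease: £4.00 ÷ 0.405 ≈ £9.876543.
Undoing the 69% decrease: £9.876543 ÷ 0.31 ≈ £31.86.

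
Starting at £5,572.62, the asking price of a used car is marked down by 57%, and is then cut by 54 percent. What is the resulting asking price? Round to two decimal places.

57% decrease: £5,572.62 × 0.43 = £2396.2266.
54% decrease: £2396.2266 × 0.46 = £1102.264236 ≈ £1,102.26.

£1,102.26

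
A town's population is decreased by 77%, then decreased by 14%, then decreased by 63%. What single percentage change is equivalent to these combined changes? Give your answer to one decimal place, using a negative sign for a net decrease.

-92.7%

The combined multiplier is 0.23 × 0.86 × 0.37 = 0.073186.
That corresponds to a decrease of 92.7%.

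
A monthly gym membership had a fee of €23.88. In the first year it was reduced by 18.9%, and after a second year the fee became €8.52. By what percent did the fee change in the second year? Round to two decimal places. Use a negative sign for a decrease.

After the first year: €23.88 × 0.811 = €19.36668.
Second-year multiplier: €8.52 ÷ €19.36668 ≈ 0.439931.
That is a change of -56.01%.

-56.01%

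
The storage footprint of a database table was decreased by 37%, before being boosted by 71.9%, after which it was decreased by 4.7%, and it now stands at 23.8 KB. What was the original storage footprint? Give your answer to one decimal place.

23.1 KB

The overall multiplier applied was 0.63 × 1.719 × 0.953 = 1.03207041.
So the original storage footprint was 23.8 ÷ 1.03207041 ≈ 23.1 KB.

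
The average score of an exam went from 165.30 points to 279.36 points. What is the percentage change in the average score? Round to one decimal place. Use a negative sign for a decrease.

Change: 279.36 − 165.30 = 114.06.
Relative to the original: 114.06 ÷ 165.30 ≈ 69.0%.

69.0%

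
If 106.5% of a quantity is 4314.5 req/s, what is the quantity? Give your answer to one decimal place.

4314.5 req/s ÷ 1.065 ≈ 4051.2 req/s.

4051.2 req/s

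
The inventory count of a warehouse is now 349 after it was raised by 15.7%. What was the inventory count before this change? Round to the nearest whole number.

302

The overall multiplier applied was 1.157.
So the original inventory count was 349 ÷ 1.157 ≈ 302.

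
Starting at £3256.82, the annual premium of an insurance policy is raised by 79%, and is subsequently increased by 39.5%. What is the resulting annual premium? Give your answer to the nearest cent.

After the 79% increase: £3256.82 × 1.79 = £5829.7078.
Apply the 39.5% increase: £5829.7078 × 1.395 = £8132.442381 ≈ £8132.44.

£8132.44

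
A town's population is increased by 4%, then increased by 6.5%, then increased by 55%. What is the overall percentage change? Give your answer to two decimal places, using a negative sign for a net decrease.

A 4% increase multiplies by 1.04.
Then a 6.5% increase: 1.04 × 1.065 = 1.1076.
Then a 55% increase: 1.1076 × 1.55 = 1.71678.
Overall factor 1.71678, i.e. 71.68%.

71.68%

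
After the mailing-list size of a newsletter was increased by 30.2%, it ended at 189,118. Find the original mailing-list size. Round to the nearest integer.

The overall multiplier applied was 1.302.
So the original mailing-list size was 189,118 ÷ 1.302 ≈ 145,252.

145,252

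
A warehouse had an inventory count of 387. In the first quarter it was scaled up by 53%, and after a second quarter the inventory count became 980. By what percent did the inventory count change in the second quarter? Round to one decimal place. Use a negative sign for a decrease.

After the first quarter: 387 × 1.53 = 592.11.
Second-quarter multiplier: 980 ÷ 592.11 ≈ 1.6551.
That is a change of 65.5%.

65.5%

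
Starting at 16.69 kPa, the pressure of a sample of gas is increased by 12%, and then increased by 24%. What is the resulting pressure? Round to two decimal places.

Each change multiplies by a factor: 1.12 × 1.24 = 1.3888.
16.69 × 1.3888 = 23.179072 ≈ 23.18.

23.18 kPa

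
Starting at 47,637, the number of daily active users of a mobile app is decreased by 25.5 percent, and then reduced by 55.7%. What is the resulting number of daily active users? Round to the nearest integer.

15,722

Apply the 25.5% decrease: 47,637 × 0.745 = 35489.565.
Apply the 55.7% decrease: 35489.565 × 0.443 = 15721.877295 ≈ 15,722.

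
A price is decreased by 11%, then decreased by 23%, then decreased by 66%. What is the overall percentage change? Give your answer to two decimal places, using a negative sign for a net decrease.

The combined multiplier is 0.89 × 0.77 × 0.34 = 0.233002.
That corresponds to a decrease of 76.70%.

-76.70%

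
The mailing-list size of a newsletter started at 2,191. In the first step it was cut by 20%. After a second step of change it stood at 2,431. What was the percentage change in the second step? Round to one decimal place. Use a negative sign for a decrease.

After the first step: 2,191 × 0.8 = 1752.8.
Second-step multiplier: 2,431 ÷ 1752.8 ≈ 1.38692.
That is a change of 38.7%.

38.7%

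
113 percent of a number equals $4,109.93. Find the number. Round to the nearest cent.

$4,109.93 ÷ 1.13 ≈ $3,637.11.

$3,637.11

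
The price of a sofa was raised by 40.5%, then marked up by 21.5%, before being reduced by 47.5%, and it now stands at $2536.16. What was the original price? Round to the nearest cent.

The overall multiplier applied was 1.405 × 1.215 × 0.525 = 0.896214375.
So the original price was $2536.16 ÷ 0.896214375 ≈ $2829.86.

$2829.86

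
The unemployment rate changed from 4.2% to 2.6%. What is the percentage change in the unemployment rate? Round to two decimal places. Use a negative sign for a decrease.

The change is 2.6 − 4.2 = -1.6 percentage points.
Relative to the original 4.2%, that is -1.6 ÷ 4.2 ≈ -38.10%.

-38.10%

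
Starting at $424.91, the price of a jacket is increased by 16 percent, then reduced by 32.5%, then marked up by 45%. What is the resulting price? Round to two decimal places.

$482.42

Each change multiplies by a factor: 1.16 × 0.675 × 1.45 = 1.13535.
$424.91 × 1.13535 = $482.4215685 ≈ $482.42.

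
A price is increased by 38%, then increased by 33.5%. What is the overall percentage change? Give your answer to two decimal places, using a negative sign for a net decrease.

84.23%

A 38% increase multiplies by 1.38.
Then a 33.5% increase: 1.38 × 1.335 = 1.8423.
Overall factor 1.8423, i.e. 84.23%.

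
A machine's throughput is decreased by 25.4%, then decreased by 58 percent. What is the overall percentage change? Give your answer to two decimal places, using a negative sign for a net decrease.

The combined multiplier is 0.746 × 0.42 = 0.31332.
That corresponds to a decrease of 68.67%.

-68.67%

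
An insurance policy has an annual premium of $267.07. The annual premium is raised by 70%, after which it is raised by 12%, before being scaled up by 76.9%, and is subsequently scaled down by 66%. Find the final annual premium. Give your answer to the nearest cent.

After the 70% increase: $267.07 × 1.7 = $454.019.
After the 12% increase: $454.019 × 1.12 = $508.50128.
Apply the 76.9% increase: $508.50128 × 1.769 = $899.53876432.
Apply the 66% decrease: $899.53876432 × 0.34 = $305.8431798688 ≈ $305.84.

$305.84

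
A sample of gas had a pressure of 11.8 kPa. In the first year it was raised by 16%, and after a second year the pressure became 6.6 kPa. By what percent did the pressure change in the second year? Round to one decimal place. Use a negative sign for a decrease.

After the first year: 11.8 × 1.16 = 13.688.
Second-year multiplier: 6.6 ÷ 13.688 ≈ 0.48217.
That is a change of -51.8%.

-51.8%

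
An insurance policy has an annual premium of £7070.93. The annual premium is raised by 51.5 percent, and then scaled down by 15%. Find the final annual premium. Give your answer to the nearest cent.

£9105.59

Apply the 51.5% increase: £7070.93 × 1.515 = £10712.45895.
After the 15% decrease: £10712.45895 × 0.85 = £9105.5901075 ≈ £9105.59.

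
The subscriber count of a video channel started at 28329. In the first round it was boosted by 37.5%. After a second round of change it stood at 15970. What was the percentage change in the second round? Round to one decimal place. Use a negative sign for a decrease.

-59.0%

After the first round: 28329 × 1.375 = 38952.375.
Second-round multiplier: 15970 ÷ 38952.375 ≈ 0.40999.
That is a change of -59.0%.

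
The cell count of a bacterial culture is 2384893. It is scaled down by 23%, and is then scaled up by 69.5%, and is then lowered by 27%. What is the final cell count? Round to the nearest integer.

After the 23% decrease: 2384893 × 0.77 = 1836367.61.
Apply the 69.5% increase: 1836367.61 × 1.695 = 3112643.09895.
Apply the 27% decrease: 3112643.09895 × 0.73 = 2272229.4622335 ≈ 2272229.

2272229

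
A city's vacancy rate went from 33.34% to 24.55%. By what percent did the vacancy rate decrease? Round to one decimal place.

26.4%

The change is 24.55 − 33.34 = -8.79 percentage points.
Relative to the original 33.34%, that is -8.79 ÷ 33.34 ≈ -26.4%.
So the vacancy rate fell by 26.4%.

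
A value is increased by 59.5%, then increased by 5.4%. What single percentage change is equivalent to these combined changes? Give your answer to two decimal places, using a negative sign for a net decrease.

68.11%

A 59.5% increase multiplies by 1.595.
Then a 5.4% increase: 1.595 × 1.054 = 1.68113.
Overall factor 1.68113, i.e. 68.11%.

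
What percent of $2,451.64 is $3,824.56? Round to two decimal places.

$3,824.56 ÷ $2,451.64 ≈ 156.00%.

156.00%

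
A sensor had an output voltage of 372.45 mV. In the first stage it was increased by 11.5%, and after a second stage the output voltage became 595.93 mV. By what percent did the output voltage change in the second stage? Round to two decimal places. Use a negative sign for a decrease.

43.50%

After the first stage: 372.45 × 1.115 = 415.28175.
Second-stage multiplier: 595.93 ÷ 415.28175 ≈ 1.435002.
That is a change of 43.50%.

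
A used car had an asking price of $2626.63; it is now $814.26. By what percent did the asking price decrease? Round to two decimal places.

Change: $814.26 − $2626.63 = -$1812.37.
Relative to the original: -$1812.37 ÷ $2626.63 ≈ -69.00%.
So the asking price decreased by 69.00%.

69.00%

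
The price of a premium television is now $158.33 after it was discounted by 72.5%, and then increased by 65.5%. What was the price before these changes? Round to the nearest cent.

$347.88

The overall multiplier applied was 0.275 × 1.655 = 0.455125.
So the original price was $158.33 ÷ 0.455125 ≈ $347.88.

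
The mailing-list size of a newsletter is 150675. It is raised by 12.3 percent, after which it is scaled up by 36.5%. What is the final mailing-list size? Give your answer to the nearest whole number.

230969

Each change multiplies by a factor: 1.123 × 1.365 = 1.532895.
150675 × 1.532895 = 230968.954125 ≈ 230969.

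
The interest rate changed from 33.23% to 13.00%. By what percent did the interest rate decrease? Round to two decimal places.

60.88%

The change is 13.00 − 33.23 = -20.23 percentage points.
Relative to the original 33.23%, that is -20.23 ÷ 33.23 ≈ -60.88%.
So the interest rate fell by 60.88%.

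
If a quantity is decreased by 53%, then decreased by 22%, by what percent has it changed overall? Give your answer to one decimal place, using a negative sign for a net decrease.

A 53% decrease multiplies by 0.47.
Then a 22% decrease: 0.47 × 0.78 = 0.3666.
Overall factor 0.3666, i.e. -63.3%.

-63.3%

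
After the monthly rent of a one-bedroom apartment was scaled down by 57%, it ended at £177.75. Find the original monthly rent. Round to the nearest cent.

The overall multiplier applied was 0.43.
So the original monthly rent was £177.75 ÷ 0.43 ≈ £413.37.

£413.37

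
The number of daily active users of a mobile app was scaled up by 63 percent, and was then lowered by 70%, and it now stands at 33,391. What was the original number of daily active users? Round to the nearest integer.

68,284

Undoing the 70% decrease: 33,391 ÷ 0.3 ≈ 111303.333333.
Undoing the 63% increase: 111303.333333 ÷ 1.63 ≈ 68,284.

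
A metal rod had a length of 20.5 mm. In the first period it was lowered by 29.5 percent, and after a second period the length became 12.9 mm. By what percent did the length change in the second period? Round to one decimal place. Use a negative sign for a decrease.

After the first period: 20.5 × 0.705 = 14.4525.
Second-period multiplier: 12.9 ÷ 14.4525 ≈ 0.89258.
That is a change of -10.7%.

-10.7%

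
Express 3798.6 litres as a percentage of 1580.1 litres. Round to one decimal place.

240.4%

3798.6 litres ÷ 1580.1 litres ≈ 240.4%.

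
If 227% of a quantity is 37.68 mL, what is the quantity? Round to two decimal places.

37.68 mL ÷ 2.27 ≈ 16.60 mL.

16.60 mL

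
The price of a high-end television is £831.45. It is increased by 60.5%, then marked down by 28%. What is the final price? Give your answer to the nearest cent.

60.5% increase: £831.45 × 1.605 = £1334.47725.
After the 28% decrease: £1334.47725 × 0.72 = £960.82362 ≈ £960.82.

£960.82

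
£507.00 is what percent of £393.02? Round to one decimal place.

£507.00 ÷ £393.02 ≈ 129.0%.

129.0%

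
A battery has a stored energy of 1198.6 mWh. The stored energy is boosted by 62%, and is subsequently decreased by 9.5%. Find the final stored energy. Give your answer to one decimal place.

Apply the 62% increase: 1198.6 × 1.62 = 1941.732.
After the 9.5% decrease: 1941.732 × 0.905 = 1757.26746 ≈ 1757.3.

1757.3 mWh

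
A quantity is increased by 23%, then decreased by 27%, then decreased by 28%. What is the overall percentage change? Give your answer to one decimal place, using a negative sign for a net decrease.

-35.4%

A 23% increase multiplies by 1.23.
Then a 27% decrease: 1.23 × 0.73 = 0.8979.
Then a 28% decrease: 0.8979 × 0.72 = 0.646488.
Overall factor 0.646488, i.e. -35.4%.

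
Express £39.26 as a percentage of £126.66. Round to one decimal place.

£39.26 ÷ £126.66 ≈ 31.0%.

31.0%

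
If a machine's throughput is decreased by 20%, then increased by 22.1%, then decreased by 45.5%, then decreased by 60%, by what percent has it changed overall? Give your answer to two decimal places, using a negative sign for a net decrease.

The combined multiplier is 0.8 × 1.221 × 0.545 × 0.4 = 0.2129424.
That corresponds to a decrease of 78.71%.

-78.71%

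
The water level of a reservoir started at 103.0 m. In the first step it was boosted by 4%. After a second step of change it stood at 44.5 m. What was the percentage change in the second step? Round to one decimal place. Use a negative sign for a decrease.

After the first step: 103.0 × 1.04 = 107.12.
Second-step multiplier: 44.5 ÷ 107.12 ≈ 0.41542.
That is a change of -58.5%.

-58.5%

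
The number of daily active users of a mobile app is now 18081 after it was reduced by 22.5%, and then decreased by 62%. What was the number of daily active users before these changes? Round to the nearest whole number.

Undoing the 62% decrease: 18081 ÷ 0.38 ≈ 47581.578947.
Undoing the 22.5% decrease: 47581.578947 ÷ 0.775 ≈ 61396.

61396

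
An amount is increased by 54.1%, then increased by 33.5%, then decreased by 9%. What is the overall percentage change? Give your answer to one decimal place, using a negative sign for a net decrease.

A 54.1% increase multiplies by 1.541.
Then a 33.5% increase: 1.541 × 1.335 = 2.057235.
Then a 9% decrease: 2.057235 × 0.91 = 1.87208385.
Overall factor 1.87208385, i.e. 87.2%.

87.2%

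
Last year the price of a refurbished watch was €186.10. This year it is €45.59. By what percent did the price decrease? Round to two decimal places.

75.50%

Change: €45.59 − €186.10 = -€140.51.
Relative to the original: -€140.51 ÷ €186.10 ≈ -75.50%.
So the price decreased by 75.50%.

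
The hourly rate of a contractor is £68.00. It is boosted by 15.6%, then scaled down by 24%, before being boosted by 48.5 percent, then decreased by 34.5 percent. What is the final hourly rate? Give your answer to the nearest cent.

£58.11

Each change multiplies by a factor: 1.156 × 0.76 × 1.485 × 0.655 = 0.854553348.
£68.00 × 0.854553348 = £58.109627664 ≈ £58.11.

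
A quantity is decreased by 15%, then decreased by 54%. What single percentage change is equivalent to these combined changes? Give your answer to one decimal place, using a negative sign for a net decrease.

The combined multiplier is 0.85 × 0.46 = 0.391.
That corresponds to a decrease of 60.9%.

-60.9%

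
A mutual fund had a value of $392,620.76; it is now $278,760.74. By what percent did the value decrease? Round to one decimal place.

Change: $278,760.74 − $392,620.76 = -$113,860.02.
Relative to the original: -$113,860.02 ÷ $392,620.76 ≈ -29.0%.
So the value decreased by 29.0%.

29.0%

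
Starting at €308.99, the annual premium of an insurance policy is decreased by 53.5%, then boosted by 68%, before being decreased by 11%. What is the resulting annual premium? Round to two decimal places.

€214.83

Each change multiplies by a factor: 0.465 × 1.68 × 0.89 = 0.695268.
€308.99 × 0.695268 = €214.83085932 ≈ €214.83.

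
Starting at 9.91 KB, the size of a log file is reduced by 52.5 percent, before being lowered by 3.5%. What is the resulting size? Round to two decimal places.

52.5% decrease: 9.91 × 0.475 = 4.70725.
3.5% decrease: 4.70725 × 0.965 = 4.54249625 ≈ 4.54.

4.54 KB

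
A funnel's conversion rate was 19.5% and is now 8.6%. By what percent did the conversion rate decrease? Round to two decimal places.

The change is 8.6 − 19.5 = -10.9 percentage points.
Relative to the original 19.5%, that is -10.9 ÷ 19.5 ≈ -55.90%.
So the conversion rate fell by 55.90%.

55.90%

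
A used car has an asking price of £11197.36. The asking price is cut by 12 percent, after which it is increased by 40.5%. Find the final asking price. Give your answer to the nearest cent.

Apply the 12% decrease: £11197.36 × 0.88 = £9853.6768.
40.5% increase: £9853.6768 × 1.405 = £13844.415904 ≈ £13844.42.

£13844.42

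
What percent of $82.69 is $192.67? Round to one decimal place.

$192.67 ÷ $82.69 ≈ 233.0%.

233.0%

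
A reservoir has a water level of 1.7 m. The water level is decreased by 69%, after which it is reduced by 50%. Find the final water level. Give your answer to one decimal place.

0.3 m

Apply the 69% decrease: 1.7 × 0.31 = 0.527.
Apply the 50% decrease: 0.527 × 0.5 = 0.2635 ≈ 0.3.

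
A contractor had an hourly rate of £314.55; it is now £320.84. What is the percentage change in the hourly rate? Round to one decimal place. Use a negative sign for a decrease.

2.0%

Change: £320.84 − £314.55 = £6.29.
Relative to the original: £6.29 ÷ £314.55 ≈ 2.0%.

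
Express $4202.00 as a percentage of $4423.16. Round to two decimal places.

$4202.00 ÷ $4423.16 ≈ 95.00%.

95.00%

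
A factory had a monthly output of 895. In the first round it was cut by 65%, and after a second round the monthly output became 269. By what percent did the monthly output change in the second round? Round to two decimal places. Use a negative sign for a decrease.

After the first round: 895 × 0.35 = 313.25.
Second-round multiplier: 269 ÷ 313.25 ≈ 0.858739.
That is a change of -14.13%.

-14.13%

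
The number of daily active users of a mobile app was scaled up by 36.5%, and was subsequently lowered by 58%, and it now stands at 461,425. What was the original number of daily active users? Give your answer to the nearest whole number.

The overall multiplier applied was 1.365 × 0.42 = 0.5733.
So the original number of daily active users was 461,425 ÷ 0.5733 ≈ 804,858.

804,858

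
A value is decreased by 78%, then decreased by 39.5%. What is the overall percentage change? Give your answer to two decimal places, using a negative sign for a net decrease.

The combined multiplier is 0.22 × 0.605 = 0.1331.
That corresponds to a decrease of 86.69%.

-86.69%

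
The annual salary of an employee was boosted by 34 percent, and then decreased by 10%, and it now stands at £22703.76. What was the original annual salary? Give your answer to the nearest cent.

£18825.67

Undoing the 10% decrease: £22703.76 ÷ 0.9 = £25226.4.
Undoing the 34% increase: £25226.4 ÷ 1.34 ≈ £18825.67.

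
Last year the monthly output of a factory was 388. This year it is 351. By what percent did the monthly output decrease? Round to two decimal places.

Change: 351 − 388 = -37.
Relative to the original: -37 ÷ 388 ≈ -9.54%.
So the monthly output decreased by 9.54%.

9.54%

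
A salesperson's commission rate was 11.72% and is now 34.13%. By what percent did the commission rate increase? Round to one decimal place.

The change is 34.13 − 11.72 = 22.41 percentage points.
Relative to the original 11.72%, that is 22.41 ÷ 11.72 ≈ 191.2%.
So the commission rate rose by 191.2%.

191.2%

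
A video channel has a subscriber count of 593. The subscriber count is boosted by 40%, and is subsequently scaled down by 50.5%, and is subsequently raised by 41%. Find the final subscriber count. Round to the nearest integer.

579

Apply the 40% increase: 593 × 1.4 = 830.2.
After the 50.5% decrease: 830.2 × 0.495 = 410.949.
41% increase: 410.949 × 1.41 = 579.43809 ≈ 579.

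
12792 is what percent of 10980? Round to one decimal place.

12792 ÷ 10980 ≈ 116.5%.

116.5%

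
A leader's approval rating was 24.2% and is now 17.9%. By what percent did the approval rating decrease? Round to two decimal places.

26.03%

The change is 17.9 − 24.2 = -6.3 percentage points.
Relative to the original 24.2%, that is -6.3 ÷ 24.2 ≈ -26.03%.
So the approval rating fell by 26.03%.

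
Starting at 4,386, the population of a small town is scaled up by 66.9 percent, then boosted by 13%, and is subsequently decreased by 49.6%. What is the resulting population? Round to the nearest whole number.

4,169

After the 66.9% increase: 4,386 × 1.669 = 7320.234.
After the 13% increase: 7320.234 × 1.13 = 8271.86442.
Apply the 49.6% decrease: 8271.86442 × 0.504 = 4169.01966768 ≈ 4,169.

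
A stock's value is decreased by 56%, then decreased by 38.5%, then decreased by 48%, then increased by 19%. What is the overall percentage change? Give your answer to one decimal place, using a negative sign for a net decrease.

A 56% decrease multiplies by 0.44.
Then a 38.5% decrease: 0.44 × 0.615 = 0.2706.
Then a 48% decrease: 0.2706 × 0.52 = 0.140712.
Then a 19% increase: 0.140712 × 1.19 = 0.16744728.
Overall factor 0.16744728, i.e. -83.3%.

-83.3%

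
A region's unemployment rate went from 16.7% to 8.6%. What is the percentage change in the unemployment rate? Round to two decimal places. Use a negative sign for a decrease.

-48.50%

The change is 8.6 − 16.7 = -8.1 percentage points.
Relative to the original 16.7%, that is -8.1 ÷ 16.7 ≈ -48.50%.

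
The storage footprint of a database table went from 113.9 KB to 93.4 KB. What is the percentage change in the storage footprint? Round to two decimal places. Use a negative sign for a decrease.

Change: 93.4 − 113.9 = -20.5.
Relative to the original: -20.5 ÷ 113.9 ≈ -18.00%.

-18.00%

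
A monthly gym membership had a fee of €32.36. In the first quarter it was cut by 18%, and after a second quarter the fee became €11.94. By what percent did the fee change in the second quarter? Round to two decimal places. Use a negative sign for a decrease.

After the first quarter: €32.36 × 0.82 = €26.5352.
Second-quarter multiplier: €11.94 ÷ €26.5352 ≈ 0.449968.
That is a change of -55.00%.

-55.00%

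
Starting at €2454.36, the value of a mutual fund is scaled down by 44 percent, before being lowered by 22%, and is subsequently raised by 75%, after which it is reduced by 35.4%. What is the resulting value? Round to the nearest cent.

Each change multiplies by a factor: 0.56 × 0.78 × 1.75 × 0.646 = 0.4938024.
€2454.36 × 0.4938024 = €1211.968858464 ≈ €1211.97.

€1211.97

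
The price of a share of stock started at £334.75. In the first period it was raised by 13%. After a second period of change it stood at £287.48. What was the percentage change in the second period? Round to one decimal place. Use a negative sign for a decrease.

After the first period: £334.75 × 1.13 = £378.2675.
Second-period multiplier: £287.48 ÷ £378.2675 ≈ 0.75999.
That is a change of -24.0%.

-24.0%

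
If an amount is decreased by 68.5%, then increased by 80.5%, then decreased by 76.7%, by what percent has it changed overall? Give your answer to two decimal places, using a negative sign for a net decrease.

The combined multiplier is 0.315 × 1.805 × 0.233 = 0.132477975.
That corresponds to a decrease of 86.75%.

-86.75%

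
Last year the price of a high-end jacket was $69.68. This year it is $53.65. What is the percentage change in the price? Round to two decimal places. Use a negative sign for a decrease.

-23.01%

Change: $53.65 − $69.68 = -$16.03.
Relative to the original: -$16.03 ÷ $69.68 ≈ -23.01%.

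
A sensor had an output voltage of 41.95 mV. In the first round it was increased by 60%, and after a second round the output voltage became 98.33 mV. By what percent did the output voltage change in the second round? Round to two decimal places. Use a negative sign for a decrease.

After the first round: 41.95 × 1.6 = 67.12.
Second-round multiplier: 98.33 ÷ 67.12 ≈ 1.464988.
That is a change of 46.50%.

46.50%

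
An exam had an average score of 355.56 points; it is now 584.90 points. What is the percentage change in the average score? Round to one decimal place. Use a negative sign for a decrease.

Change: 584.90 − 355.56 = 229.34.
Relative to the original: 229.34 ÷ 355.56 ≈ 64.5%.

64.5%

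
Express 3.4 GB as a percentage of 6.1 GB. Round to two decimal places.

55.74%

3.4 GB ÷ 6.1 GB ≈ 55.74%.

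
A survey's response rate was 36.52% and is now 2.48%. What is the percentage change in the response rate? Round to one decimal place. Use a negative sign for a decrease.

-93.2%

The change is 2.48 − 36.52 = -34.04 percentage points.
Relative to the original 36.52%, that is -34.04 ÷ 36.52 ≈ -93.2%.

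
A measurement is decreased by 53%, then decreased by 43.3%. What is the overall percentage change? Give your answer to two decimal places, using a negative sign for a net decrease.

-73.35%

The combined multiplier is 0.47 × 0.567 = 0.26649.
That corresponds to a decrease of 73.35%.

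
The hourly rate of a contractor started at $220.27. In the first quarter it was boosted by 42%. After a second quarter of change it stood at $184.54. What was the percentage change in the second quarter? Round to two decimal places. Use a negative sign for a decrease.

-41.00%

After the first quarter: $220.27 × 1.42 = $312.7834.
Second-quarter multiplier: $184.54 ÷ $312.7834 ≈ 0.589993.
That is a change of -41.00%.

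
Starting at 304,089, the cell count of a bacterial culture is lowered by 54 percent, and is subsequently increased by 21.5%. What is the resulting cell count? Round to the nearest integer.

169,955

After the 54% decrease: 304,089 × 0.46 = 139880.94.
After the 21.5% increase: 139880.94 × 1.215 = 169955.3421 ≈ 169,955.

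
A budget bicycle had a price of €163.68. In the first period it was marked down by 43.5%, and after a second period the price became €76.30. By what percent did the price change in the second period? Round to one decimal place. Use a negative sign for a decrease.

-17.5%

After the first period: €163.68 × 0.565 = €92.4792.
Second-period multiplier: €76.30 ÷ €92.4792 ≈ 0.82505.
That is a change of -17.5%.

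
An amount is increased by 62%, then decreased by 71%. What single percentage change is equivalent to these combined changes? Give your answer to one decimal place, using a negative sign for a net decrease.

-53.0%

A 62% increase multiplies by 1.62.
Then a 71% decrease: 1.62 × 0.29 = 0.4698.
Overall factor 0.4698, i.e. -53.0%.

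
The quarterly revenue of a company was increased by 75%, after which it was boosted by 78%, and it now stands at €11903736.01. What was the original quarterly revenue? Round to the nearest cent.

The overall multiplier applied was 1.75 × 1.78 = 3.115.
So the original quarterly revenue was €11903736.01 ÷ 3.115 ≈ €3821424.08.

€3821424.08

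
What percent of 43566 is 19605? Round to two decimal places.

19605 ÷ 43566 ≈ 45.00%.

45.00%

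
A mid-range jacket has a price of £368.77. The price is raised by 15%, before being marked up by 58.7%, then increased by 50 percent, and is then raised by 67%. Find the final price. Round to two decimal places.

£1685.92

Each change multiplies by a factor: 1.15 × 1.587 × 1.5 × 1.67 = 4.57175025.
£368.77 × 4.57175025 = £1685.9243396925 ≈ £1685.92.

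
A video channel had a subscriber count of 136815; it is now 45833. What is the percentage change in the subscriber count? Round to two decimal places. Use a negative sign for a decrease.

-66.50%

Change: 45833 − 136815 = -90982.
Relative to the original: -90982 ÷ 136815 ≈ -66.50%.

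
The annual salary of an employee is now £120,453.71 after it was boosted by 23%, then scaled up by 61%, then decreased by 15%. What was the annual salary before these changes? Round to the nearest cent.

Undoing the 15% decrease: £120,453.71 ÷ 0.85 ≈ £141710.247059.
Undoing the 61% increase: £141710.247059 ÷ 1.61 ≈ £88018.786993.
Undoing the 23% increase: £88018.786993 ÷ 1.23 ≈ £71,559.99.

£71,559.99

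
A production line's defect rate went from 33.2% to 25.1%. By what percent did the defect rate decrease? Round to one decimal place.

24.4%

The change is 25.1 − 33.2 = -8.1 percentage points.
Relative to the original 33.2%, that is -8.1 ÷ 33.2 ≈ -24.4%.
So the defect rate fell by 24.4%.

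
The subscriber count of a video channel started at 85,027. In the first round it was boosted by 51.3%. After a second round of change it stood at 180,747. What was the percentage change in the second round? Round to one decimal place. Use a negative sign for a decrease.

40.5%

After the first round: 85,027 × 1.513 = 128645.851.
Second-round multiplier: 180,747 ÷ 128645.851 ≈ 1.405.
That is a change of 40.5%.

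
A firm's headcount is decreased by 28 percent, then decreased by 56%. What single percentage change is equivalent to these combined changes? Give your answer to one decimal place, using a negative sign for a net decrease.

The combined multiplier is 0.72 × 0.44 = 0.3168.
That corresponds to a decrease of 68.3%.

-68.3%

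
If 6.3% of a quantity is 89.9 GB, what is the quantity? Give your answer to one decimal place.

89.9 GB ÷ 0.063 ≈ 1427.0 GB.

1427.0 GB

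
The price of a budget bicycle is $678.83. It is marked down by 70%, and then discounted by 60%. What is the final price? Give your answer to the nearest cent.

70% decrease: $678.83 × 0.3 = $203.649.
Apply the 60% decrease: $203.649 × 0.4 = $81.4596 ≈ $81.46.

$81.46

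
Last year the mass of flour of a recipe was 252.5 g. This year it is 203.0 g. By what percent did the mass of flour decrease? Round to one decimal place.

Change: 203.0 − 252.5 = -49.5.
Relative to the original: -49.5 ÷ 252.5 ≈ -19.6%.
So the mass of flour decreased by 19.6%.

19.6%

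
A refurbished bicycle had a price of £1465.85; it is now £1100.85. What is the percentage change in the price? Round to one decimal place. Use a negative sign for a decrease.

-24.9%

Change: £1100.85 − £1465.85 = -£365.00.
Relative to the original: -£365.00 ÷ £1465.85 ≈ -24.9%.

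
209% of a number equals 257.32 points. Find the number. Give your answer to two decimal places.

123.12 points

257.32 points ÷ 2.09 ≈ 123.12 points.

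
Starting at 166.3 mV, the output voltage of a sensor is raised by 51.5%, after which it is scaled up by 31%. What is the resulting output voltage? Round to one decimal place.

330.0 mV

After the 51.5% increase: 166.3 × 1.515 = 251.9445.
Apply the 31% increase: 251.9445 × 1.31 = 330.047295 ≈ 330.0.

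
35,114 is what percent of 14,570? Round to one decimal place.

241.0%

35,114 ÷ 14,570 ≈ 241.0%.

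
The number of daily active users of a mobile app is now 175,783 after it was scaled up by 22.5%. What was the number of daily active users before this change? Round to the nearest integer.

143,496

The overall multiplier applied was 1.225.
So the original number of daily active users was 175,783 ÷ 1.225 ≈ 143,496.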